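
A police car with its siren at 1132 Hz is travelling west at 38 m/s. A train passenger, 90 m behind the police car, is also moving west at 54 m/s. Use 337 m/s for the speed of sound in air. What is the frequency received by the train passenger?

1180 Hz

The train passenger is behind, so the police car is moving away from it while the train passenger is moving toward the police car.
General Doppler shift: f' = f · (v + v_o)/(v + v_s).
f' = 1132 × (337 + 54)/(337 + 38) = 1132 × 391/375 ≈ 1180 Hz.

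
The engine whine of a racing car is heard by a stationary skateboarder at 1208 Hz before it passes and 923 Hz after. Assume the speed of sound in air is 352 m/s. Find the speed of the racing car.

47 m/s

f₁/f₂ = (v + v_s)/(v − v_s), so v_s = v · (f₁ − f₂)/(f₁ + f₂).
v_s = 352 × (1208 − 923)/(1208 + 923) = 352 × 285/2131 ≈ 47 m/s.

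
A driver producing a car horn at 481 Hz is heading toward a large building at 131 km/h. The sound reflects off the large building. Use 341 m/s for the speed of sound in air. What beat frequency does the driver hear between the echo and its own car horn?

115 Hz

131 km/h = 36.39 m/s.
The large building receives the sound from a moving source: f₁ = f₀ · v/(v − v_e) = 481 × 341/304.61 ≈ 538.5 Hz.
On the return leg the driver is a moving observer: f₂ = f₁ · (v + v_e)/v = 538.5 × 377.39/341 ≈ 595.9 Hz.
Equivalently f₂ = f₀ · (v + v_e)/(v − v_e).
Beat against the emitted tone: |f₂ − f₀| = 2v_e·f₀/(v − v_e) = 2 × 36.39 × 481/304.61 ≈ 115 Hz.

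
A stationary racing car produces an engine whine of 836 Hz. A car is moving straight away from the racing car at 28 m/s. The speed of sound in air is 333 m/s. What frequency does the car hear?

766 Hz

Moving observer, stationary source: f' = f · (v − v_o)/v.
f' = 836 × (333 − 28)/333 = 836 × 305/333 ≈ 766 Hz.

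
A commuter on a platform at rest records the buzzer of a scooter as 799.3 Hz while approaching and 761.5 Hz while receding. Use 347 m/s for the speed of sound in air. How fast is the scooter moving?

8.4 m/s

f₁/f₂ = (v + v_s)/(v − v_s), so v_s = v · (f₁ − f₂)/(f₁ + f₂).
v_s = 347 × (799.3 − 761.5)/(799.3 + 761.5) = 347 × 37.8/1560.8 ≈ 8.4 m/s.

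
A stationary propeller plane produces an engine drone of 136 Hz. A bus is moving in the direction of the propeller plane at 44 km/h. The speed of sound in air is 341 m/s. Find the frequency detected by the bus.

141 Hz

44 km/h = 12.22 m/s.
Moving observer, stationary source: f' = f · (v + v_o)/v.
f' = 136 × (341 + 12.22)/341 = 136 × 353.22/341 ≈ 141 Hz.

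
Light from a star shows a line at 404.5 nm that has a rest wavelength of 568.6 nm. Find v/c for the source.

0.328c

λ'/λ₀ = 0.7114 < 1 (blueshift), so the source is approaching.
λ'/λ₀ = √((1 − β)/(1 + β)) for an approaching source ⇒ β = (1 − r²)/(1 + r²) with r = λ'/λ₀.
β = (1 − 0.5061)/(1 + 0.5061) ≈ 0.328.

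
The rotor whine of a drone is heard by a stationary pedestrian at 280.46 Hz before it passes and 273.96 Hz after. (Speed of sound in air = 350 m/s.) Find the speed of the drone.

4.1 m/s

f₁/f₂ = (v + v_s)/(v − v_s), so v_s = v · (f₁ − f₂)/(f₁ + f₂).
v_s = 350 × (280.46 − 273.96)/(280.46 + 273.96) = 350 × 6.50/554.42 ≈ 4.1 m/s.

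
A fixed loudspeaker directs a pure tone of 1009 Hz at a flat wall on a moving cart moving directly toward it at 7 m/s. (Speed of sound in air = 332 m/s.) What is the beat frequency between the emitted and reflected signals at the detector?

At the flat wall on a moving cart (a moving observer), f₁ = f₀ · (v + u)/v = 1009 × 339/332 ≈ 1030.3 Hz.
On reflection it acts as a source moving toward the stationary detector: f₂ = f₁ · v/(v − u) = 1030.3 × 332/325 ≈ 1052.5 Hz.
Beat frequency: |f₂ − f₀| = 2u·f₀/(v − u) = 2 × 7 × 1009/325 ≈ 43.5 Hz.

43.5 Hz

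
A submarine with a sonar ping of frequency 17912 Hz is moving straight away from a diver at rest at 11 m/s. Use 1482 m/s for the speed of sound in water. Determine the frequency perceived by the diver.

With the source moving away from a stationary observer, f' = f · v/(v + v_s).
f' = 17912 × 1482/(1482 + 11) = 17912 × 1482/1493 ≈ 17780 Hz.

17780 Hz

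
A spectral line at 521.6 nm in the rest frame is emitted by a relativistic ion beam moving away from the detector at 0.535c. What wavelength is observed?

947.7 nm

Relativistic Doppler for wavelength: λ' = λ₀ · √((1 + β)/(1 − β)).
λ' = 521.6 × √(1.5350/0.4650) = 521.6 × 1.81689 ≈ 947.7 nm.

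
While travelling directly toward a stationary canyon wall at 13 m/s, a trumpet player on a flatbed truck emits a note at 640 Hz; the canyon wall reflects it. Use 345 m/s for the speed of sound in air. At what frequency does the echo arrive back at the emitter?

The canyon wall receives the sound from a moving source: f₁ = f₀ · v/(v − v_e) = 640 × 345/332 ≈ 665 Hz.
On the return leg the trumpet player on a flatbed truck is a moving observer: f₂ = f₁ · (v + v_e)/v = 665 × 358/345 ≈ 690 Hz.

690 Hz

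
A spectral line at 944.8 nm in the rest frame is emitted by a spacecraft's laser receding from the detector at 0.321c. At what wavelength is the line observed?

1317.8 nm

Relativistic Doppler for wavelength: λ' = λ₀ · √((1 + β)/(1 − β)).
λ' = 944.8 × √(1.3210/0.6790) = 944.8 × 1.39481 ≈ 1317.8 nm.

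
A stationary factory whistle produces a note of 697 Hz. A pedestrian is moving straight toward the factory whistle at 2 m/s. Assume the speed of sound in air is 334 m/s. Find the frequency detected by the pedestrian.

701 Hz

Only the observer moves, toward the source, so f' = f · (v + v_o)/v.
f' = 697 × (334 + 2)/334 = 697 × 336/334 ≈ 701 Hz.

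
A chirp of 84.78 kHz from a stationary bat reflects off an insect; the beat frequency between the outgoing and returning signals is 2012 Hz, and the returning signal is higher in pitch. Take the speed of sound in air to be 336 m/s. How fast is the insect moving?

3.9 m/s

Double Doppler shift off a moving reflector: f₂ = f₀ · (v + u)/(v − u) (u > 0 toward emitter).
Returning signal is higher, so f₂ = f₀ + Δf = 84780 + 2012 = 86792 Hz.
Rearranging, u = v · (f₂ − f₀)/(f₂ + f₀) = 336 × 2012/171572 ≈ 3.9 m/s.
So the insect is moving at 3.9 m/s toward the emitter.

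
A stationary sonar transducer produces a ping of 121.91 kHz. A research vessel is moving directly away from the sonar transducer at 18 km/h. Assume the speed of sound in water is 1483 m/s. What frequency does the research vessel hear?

121.5 kHz

18 km/h = 5 m/s.
Only the observer moves, away from the source, so f' = f · (v − v_o)/v.
f' = 121.91 × (1483 − 5)/1483 = 121.91 × 1478/1483 ≈ 121.5 kHz.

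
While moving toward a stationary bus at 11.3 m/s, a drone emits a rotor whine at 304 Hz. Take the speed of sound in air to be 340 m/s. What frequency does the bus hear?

314 Hz

Moving source, stationary observer: f' = f · v/(v − v_s) since the source is approaching.
f' = 304 × 340/(340 − 11.3) = 304 × 340/328.7 ≈ 314 Hz.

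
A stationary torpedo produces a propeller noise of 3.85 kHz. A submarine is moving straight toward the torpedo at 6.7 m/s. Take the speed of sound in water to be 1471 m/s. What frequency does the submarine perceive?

3.87 kHz

Moving observer, stationary source: f' = f · (v + v_o)/v.
f' = 3.85 × (1471 + 6.7)/1471 = 3.85 × 1477.7/1471 ≈ 3.87 kHz.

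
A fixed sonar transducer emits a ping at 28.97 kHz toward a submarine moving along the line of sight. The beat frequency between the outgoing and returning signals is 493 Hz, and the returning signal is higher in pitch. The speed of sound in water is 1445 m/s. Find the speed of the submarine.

Double Doppler shift off a moving reflector: f₂ = f₀ · (v + u)/(v − u) (u > 0 toward emitter).
Returning signal is higher, so f₂ = f₀ + Δf = 28970 + 493 = 29463 Hz.
Rearranging, u = v · (f₂ − f₀)/(f₂ + f₀) = 1445 × 493/58433 ≈ 12.2 m/s.
So the submarine is moving at 12.2 m/s toward the emitter.

12.2 m/s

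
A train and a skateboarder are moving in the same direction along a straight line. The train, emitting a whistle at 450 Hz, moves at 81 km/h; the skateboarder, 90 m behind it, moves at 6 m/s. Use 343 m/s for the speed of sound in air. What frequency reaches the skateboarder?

81 km/h = 22.5 m/s.
The skateboarder is behind, so the train is moving away from it while the skateboarder is moving toward the train.
General Doppler shift: f' = f · (v + v_o)/(v + v_s).
f' = 450 × (343 + 6)/(343 + 22.5) = 450 × 349/365.5 ≈ 430 Hz.

430 Hz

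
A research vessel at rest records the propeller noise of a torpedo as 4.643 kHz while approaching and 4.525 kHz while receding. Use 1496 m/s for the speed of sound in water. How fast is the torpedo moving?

f₁/f₂ = (v + v_s)/(v − v_s), so v_s = v · (f₁ − f₂)/(f₁ + f₂).
v_s = 1496 × (4.643 − 4.525)/(4.643 + 4.525) = 1496 × 0.118/9.168 ≈ 19.3 m/s.

19.3 m/s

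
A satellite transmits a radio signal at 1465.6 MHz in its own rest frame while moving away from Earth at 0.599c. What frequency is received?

Relativistic Doppler for frequency: f' = f₀ · √((1 − β)/(1 + β)).
f' = 1465.6 × √(0.4010/1.5990) = 1465.6 × 0.50078 ≈ 733.9 MHz.

733.9 MHz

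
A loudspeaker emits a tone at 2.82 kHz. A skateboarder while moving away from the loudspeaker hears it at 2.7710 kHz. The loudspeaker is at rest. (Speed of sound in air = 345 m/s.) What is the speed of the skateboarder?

f' = f · (v − v_o)/v ⇒ v_o = v · |f'/f − 1|.
v_o = 345 × |2.7710/2.82 − 1| = 345 × 0.01738 ≈ 6.0 m/s.

6.0 m/s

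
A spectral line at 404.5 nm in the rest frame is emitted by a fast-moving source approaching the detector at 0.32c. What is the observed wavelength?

290.3 nm

Relativistic Doppler for wavelength: λ' = λ₀ · √((1 − β)/(1 + β)).
λ' = 404.5 × √(0.6800/1.3200) = 404.5 × 0.71774 ≈ 290.3 nm.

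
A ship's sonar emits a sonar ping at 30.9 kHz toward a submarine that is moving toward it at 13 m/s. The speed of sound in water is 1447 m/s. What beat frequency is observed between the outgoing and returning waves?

560 Hz

At the submarine (a moving observer), f₁ = f₀ · (v + u)/v = 30.9 × 1460/1447 ≈ 31.178 kHz.
On reflection it acts as a source moving toward the stationary detector: f₂ = f₁ · v/(v − u) = 31.178 × 1447/1434 ≈ 31.460 kHz.
Beat frequency (with f₀ = 30900 Hz): |f₂ − f₀| = 2u·f₀/(v − u) = 2 × 13 × 30900/1434 ≈ 560 Hz.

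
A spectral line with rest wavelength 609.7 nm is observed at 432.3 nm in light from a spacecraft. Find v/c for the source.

0.331c

λ'/λ₀ = 0.7090 < 1 (blueshift), so the source is approaching.
λ'/λ₀ = √((1 − β)/(1 + β)) for an approaching source ⇒ β = (1 − r²)/(1 + r²) with r = λ'/λ₀.
β = (1 − 0.5027)/(1 + 0.5027) ≈ 0.331.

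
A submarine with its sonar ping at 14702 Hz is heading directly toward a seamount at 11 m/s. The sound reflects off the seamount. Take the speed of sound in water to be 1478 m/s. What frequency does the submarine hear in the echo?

14922 Hz

The seamount receives the sound from a moving source: f₁ = f₀ · v/(v − v_e) = 14702 × 1478/1467 ≈ 14812 Hz.
On the return leg the submarine is a moving observer: f₂ = f₁ · (v + v_e)/v = 14812 × 1489/1478 ≈ 14922 Hz.
Equivalently f₂ = f₀ · (v + v_e)/(v − v_e).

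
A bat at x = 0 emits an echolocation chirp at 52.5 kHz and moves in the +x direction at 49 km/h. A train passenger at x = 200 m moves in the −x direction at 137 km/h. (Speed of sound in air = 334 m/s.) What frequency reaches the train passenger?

49 km/h = 13.61 m/s; 137 km/h = 38.06 m/s.
The observer lies on the +x side, so the source is heading toward the observer and the observer is heading toward the source.
With source approaching and observer approaching, f' = f · (v + v_o)/(v − v_s).
f' = 52.5 × (334 + 38.06)/(334 − 13.61) = 52.5 × 372.06/320.39 ≈ 61.0 kHz.

61.0 kHz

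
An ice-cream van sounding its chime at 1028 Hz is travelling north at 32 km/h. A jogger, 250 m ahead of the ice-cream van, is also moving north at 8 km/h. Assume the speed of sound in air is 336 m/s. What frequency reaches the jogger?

1049 Hz

32 km/h = 8.889 m/s; 8 km/h = 2.222 m/s.
The jogger is ahead, so the ice-cream van is moving toward it while the jogger is moving away from the ice-cream van.
With source approaching and observer receding, f' = f · (v − v_o)/(v − v_s).
f' = 1028 × (336 − 2.222)/(336 − 8.889) = 1028 × 333.78/327.11 ≈ 1049 Hz.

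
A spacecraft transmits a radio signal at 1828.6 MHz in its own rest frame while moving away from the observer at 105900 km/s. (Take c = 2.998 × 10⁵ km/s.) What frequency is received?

1264.2 MHz

β = v/c = 105900/299800 = 0.3532.
Relativistic Doppler for frequency: f' = f₀ · √((1 − β)/(1 + β)).
f' = 1828.6 × √(0.6468/1.3532) = 1828.6 × 0.69133 ≈ 1264.2 MHz.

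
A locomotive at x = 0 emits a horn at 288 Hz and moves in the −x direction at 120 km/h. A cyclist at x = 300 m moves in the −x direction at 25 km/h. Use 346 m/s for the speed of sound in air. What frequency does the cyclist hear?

268 Hz

120 km/h = 33.33 m/s; 25 km/h = 6.944 m/s.
The observer lies on the +x side, so the source is heading away from the observer and the observer is heading toward the source.
With source receding and observer approaching, f' = f · (v + v_o)/(v + v_s).
f' = 288 × (346 + 6.944)/(346 + 33.33) = 288 × 352.94/379.33 ≈ 268 Hz.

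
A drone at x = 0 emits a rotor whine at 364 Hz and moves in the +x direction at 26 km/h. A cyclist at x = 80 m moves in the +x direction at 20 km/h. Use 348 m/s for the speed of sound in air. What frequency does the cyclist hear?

26 km/h = 7.222 m/s; 20 km/h = 5.556 m/s.
The observer lies on the +x side, so the source is heading toward the observer and the observer is heading away from the source.
With source approaching and observer receding, f' = f · (v − v_o)/(v − v_s).
f' = 364 × (348 − 5.556)/(348 − 7.222) = 364 × 342.44/340.78 ≈ 366 Hz.

366 Hz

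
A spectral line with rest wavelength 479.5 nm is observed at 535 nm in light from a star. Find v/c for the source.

λ'/λ₀ = 1.1157 > 1 (redshift), so the source is receding.
λ'/λ₀ = √((1 + β)/(1 − β)) for a receding source ⇒ β = (r² − 1)/(r² + 1) with r = λ'/λ₀.
β = (1.2449 − 1)/(1.2449 + 1) ≈ 0.109.

0.109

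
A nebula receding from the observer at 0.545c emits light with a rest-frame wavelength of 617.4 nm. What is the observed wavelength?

Relativistic Doppler for wavelength: λ' = λ₀ · √((1 + β)/(1 − β)).
λ' = 617.4 × √(1.5450/0.4550) = 617.4 × 1.84272 ≈ 1137.7 nm.

1137.7 nm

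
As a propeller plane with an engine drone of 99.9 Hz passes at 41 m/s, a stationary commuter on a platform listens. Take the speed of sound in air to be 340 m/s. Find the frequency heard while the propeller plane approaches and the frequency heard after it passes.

Approaching: f₁ = f · v/(v − v_s) = 99.9 × 340/299 ≈ 114 Hz.
Receding: f₂ = f · v/(v + v_s) = 99.9 × 340/381 ≈ 89 Hz.

114 Hz approaching; 89 Hz receding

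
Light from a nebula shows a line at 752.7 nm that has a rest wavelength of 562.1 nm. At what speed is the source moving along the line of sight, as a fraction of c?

0.284c

λ'/λ₀ = 1.3391 > 1 (redshift), so the source is receding.
λ'/λ₀ = √((1 + β)/(1 − β)) for a receding source ⇒ β = (r² − 1)/(r² + 1) with r = λ'/λ₀.
β = (1.7932 − 1)/(1.7932 + 1) ≈ 0.284.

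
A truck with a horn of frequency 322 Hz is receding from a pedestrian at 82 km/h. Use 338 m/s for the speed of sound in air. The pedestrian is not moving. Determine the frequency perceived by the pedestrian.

82 km/h = 22.78 m/s.
Moving source, stationary observer: f' = f · v/(v + v_s) since the source is receding.
f' = 322 × 338/(338 + 22.78) = 322 × 338/360.8 ≈ 302 Hz.

302 Hz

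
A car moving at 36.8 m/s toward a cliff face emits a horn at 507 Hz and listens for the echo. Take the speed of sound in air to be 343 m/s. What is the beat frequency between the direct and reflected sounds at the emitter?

The cliff face receives the sound from a moving source: f₁ = f₀ · v/(v − v_e) = 507 × 343/306.2 ≈ 567.9 Hz.
On the return leg the car is a moving observer: f₂ = f₁ · (v + v_e)/v = 567.9 × 379.8/343 ≈ 628.9 Hz.
Equivalently f₂ = f₀ · (v + v_e)/(v − v_e).
Beat against the emitted tone: |f₂ − f₀| = 2v_e·f₀/(v − v_e) = 2 × 36.8 × 507/306.2 ≈ 122 Hz.

122 Hz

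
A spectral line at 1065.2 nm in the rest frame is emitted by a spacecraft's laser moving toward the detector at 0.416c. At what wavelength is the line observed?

Relativistic Doppler for wavelength: λ' = λ₀ · √((1 − β)/(1 + β)).
λ' = 1065.2 × √(0.5840/1.4160) = 1065.2 × 0.64221 ≈ 684.1 nm.

684.1 nm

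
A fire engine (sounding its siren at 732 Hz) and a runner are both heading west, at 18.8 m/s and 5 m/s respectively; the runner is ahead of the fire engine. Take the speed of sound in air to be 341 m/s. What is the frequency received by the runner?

763 Hz

The runner is ahead, so the fire engine is moving toward it while the runner is moving away from the fire engine.
General Doppler shift: f' = f · (v − v_o)/(v − v_s).
f' = 732 × (341 − 5)/(341 − 18.8) = 732 × 336/322.2 ≈ 763 Hz.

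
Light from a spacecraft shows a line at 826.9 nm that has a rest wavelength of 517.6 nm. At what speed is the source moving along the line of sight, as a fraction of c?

0.437

λ'/λ₀ = 1.5976 > 1 (redshift), so the source is receding.
λ'/λ₀ = √((1 + β)/(1 − β)) for a receding source ⇒ β = (r² − 1)/(r² + 1) with r = λ'/λ₀.
β = (2.5522 − 1)/(2.5522 + 1) ≈ 0.437.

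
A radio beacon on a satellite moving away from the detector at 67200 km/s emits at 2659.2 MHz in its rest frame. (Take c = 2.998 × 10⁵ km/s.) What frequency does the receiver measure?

β = v/c = 67200/299800 = 0.2241.
Relativistic Doppler for frequency: f' = f₀ · √((1 − β)/(1 + β)).
f' = 2659.2 × √(0.7759/1.2241) = 2659.2 × 0.79611 ≈ 2117.0 MHz.

2117.0 MHz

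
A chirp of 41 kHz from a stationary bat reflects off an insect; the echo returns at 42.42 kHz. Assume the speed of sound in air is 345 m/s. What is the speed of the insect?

Double Doppler shift off a moving reflector: f₂ = f₀ · (v + u)/(v − u) (u > 0 toward emitter).
Rearranging, u = v · (f₂ − f₀)/(f₂ + f₀) = 345 × 1.42/83.42 ≈ 5.9 m/s.
So the insect is moving at 5.9 m/s toward the emitter.

5.9 m/s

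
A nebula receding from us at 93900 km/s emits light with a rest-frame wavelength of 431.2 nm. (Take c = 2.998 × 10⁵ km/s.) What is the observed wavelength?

596.3 nm

β = v/c = 93900/299800 = 0.3132.
Relativistic Doppler for wavelength: λ' = λ₀ · √((1 + β)/(1 − β)).
λ' = 431.2 × √(1.3132/0.6868) = 431.2 × 1.38278 ≈ 596.3 nm.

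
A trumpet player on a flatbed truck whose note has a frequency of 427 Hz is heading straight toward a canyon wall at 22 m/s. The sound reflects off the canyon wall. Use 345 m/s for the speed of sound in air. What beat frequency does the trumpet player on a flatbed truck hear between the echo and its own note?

58.2 Hz

The canyon wall receives the sound from a moving source: f₁ = f₀ · v/(v − v_e) = 427 × 345/323 ≈ 456.1 Hz.
On the return leg the trumpet player on a flatbed truck is a moving observer: f₂ = f₁ · (v + v_e)/v = 456.1 × 367/345 ≈ 485.2 Hz.
Equivalently f₂ = f₀ · (v + v_e)/(v − v_e).
Beat against the emitted tone: |f₂ − f₀| = 2v_e·f₀/(v − v_e) = 2 × 22 × 427/323 ≈ 58.2 Hz.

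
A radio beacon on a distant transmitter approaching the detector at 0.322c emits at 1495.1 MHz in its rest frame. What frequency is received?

2087.7 MHz

Relativistic Doppler for frequency: f' = f₀ · √((1 + β)/(1 − β)).
f' = 1495.1 × √(1.3220/0.6780) = 1495.1 × 1.39637 ≈ 2087.7 MHz.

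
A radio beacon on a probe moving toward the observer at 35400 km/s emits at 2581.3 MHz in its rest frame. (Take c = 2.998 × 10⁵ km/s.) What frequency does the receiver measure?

β = v/c = 35400/299800 = 0.1181.
Relativistic Doppler for frequency: f' = f₀ · √((1 + β)/(1 − β)).
f' = 2581.3 × √(1.1181/0.8819) = 2581.3 × 1.12596 ≈ 2906.4 MHz.

2906.4 MHz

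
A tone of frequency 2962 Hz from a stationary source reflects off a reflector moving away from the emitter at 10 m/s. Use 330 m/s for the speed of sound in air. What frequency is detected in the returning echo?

2788 Hz

The reflector first receives the wave as a moving observer: f₁ = f₀ · (v − u)/v = 2962 × (330 − 10)/330 ≈ 2872 Hz.
On reflection it acts as a source moving away from the stationary detector: f₂ = f₁ · v/(v + u) = 2872 × 330/340 ≈ 2788 Hz.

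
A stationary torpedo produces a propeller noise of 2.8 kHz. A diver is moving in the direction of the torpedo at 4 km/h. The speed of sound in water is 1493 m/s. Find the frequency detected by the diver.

4 km/h = 1.111 m/s.
Moving observer, stationary source: f' = f · (v + v_o)/v.
f' = 2.8 × (1493 + 1.111)/1493 = 2.8 × 1494.1/1493 ≈ 2.80 kHz.

2.80 kHz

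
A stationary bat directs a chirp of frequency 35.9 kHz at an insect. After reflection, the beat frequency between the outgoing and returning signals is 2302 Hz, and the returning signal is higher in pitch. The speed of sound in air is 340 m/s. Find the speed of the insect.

10.6 m/s

Double Doppler shift off a moving reflector: f₂ = f₀ · (v + u)/(v − u) (u > 0 toward emitter).
Returning signal is higher, so f₂ = f₀ + Δf = 35900 + 2302 = 38202 Hz.
Rearranging, u = v · (f₂ − f₀)/(f₂ + f₀) = 340 × 2302/74102 ≈ 10.6 m/s.
So the insect is moving at 10.6 m/s toward the emitter.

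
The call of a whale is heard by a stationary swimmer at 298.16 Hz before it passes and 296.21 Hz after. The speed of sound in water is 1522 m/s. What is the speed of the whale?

f₁/f₂ = (v + v_s)/(v − v_s), so v_s = v · (f₁ − f₂)/(f₁ + f₂).
v_s = 1522 × (298.16 − 296.21)/(298.16 + 296.21) = 1522 × 1.95/594.37 ≈ 5.0 m/s.

5.0 m/s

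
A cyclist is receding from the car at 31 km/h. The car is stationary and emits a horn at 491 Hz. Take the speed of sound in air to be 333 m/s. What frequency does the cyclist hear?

31 km/h = 8.611 m/s.
Only the observer moves, away from the source, so f' = f · (v − v_o)/v.
f' = 491 × (333 − 8.611)/333 = 491 × 324.39/333 ≈ 478 Hz.

478 Hz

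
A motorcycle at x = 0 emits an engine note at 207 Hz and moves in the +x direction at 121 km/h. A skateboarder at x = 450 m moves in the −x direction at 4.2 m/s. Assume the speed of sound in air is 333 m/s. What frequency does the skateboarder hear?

121 km/h = 33.61 m/s.
The observer lies on the +x side, so the source is heading toward the observer and the observer is heading toward the source.
General Doppler shift: f' = f · (v + v_o)/(v − v_s).
f' = 207 × (333 + 4.2)/(333 − 33.61) = 207 × 337.2/299.39 ≈ 233 Hz.

233 Hz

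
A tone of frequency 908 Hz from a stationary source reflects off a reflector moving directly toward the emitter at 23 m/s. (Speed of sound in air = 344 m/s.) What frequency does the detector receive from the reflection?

The reflector first receives the wave as a moving observer: f₁ = f₀ · (v + u)/v = 908 × (344 + 23)/344 ≈ 969 Hz.
The reflection then acts as a moving source: f₂ = f₁ · v/(v − u) ≈ 1038 Hz.

1038 Hz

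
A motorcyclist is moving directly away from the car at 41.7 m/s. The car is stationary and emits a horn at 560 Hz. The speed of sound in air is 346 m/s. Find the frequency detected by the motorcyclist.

493 Hz

Only the observer moves, away from the source, so f' = f · (v − v_o)/v.
f' = 560 × (346 − 41.7)/346 = 560 × 304.3/346 ≈ 493 Hz.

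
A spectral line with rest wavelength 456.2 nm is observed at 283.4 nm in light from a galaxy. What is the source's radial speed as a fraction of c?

λ'/λ₀ = 0.6212 < 1 (blueshift), so the source is approaching.
λ'/λ₀ = √((1 − β)/(1 + β)) for an approaching source ⇒ β = (1 − r²)/(1 + r²) with r = λ'/λ₀.
β = (1 − 0.3859)/(1 + 0.3859) ≈ 0.443.

0.443c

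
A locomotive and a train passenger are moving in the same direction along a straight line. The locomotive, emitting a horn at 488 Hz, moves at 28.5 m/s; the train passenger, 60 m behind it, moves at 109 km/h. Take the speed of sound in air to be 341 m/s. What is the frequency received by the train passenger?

490 Hz

109 km/h = 30.28 m/s.
The train passenger is behind, so the locomotive is moving away from it while the train passenger is moving toward the locomotive.
With source receding and observer approaching, f' = f · (v + v_o)/(v + v_s).
f' = 488 × (341 + 30.28)/(341 + 28.5) = 488 × 371.28/369.5 ≈ 490 Hz.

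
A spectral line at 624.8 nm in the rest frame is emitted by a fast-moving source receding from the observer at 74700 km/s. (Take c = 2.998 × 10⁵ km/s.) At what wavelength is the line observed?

805.9 nm

β = v/c = 74700/299800 = 0.2492.
Relativistic Doppler for wavelength: λ' = λ₀ · √((1 + β)/(1 − β)).
λ' = 624.8 × √(1.2492/0.7508) = 624.8 × 1.28985 ≈ 805.9 nm.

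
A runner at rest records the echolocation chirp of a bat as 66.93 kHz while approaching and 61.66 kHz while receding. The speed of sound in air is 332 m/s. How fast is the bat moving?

13.6 m/s

f₁/f₂ = (v + v_s)/(v − v_s), so v_s = v · (f₁ − f₂)/(f₁ + f₂).
v_s = 332 × (66.93 − 61.66)/(66.93 + 61.66) = 332 × 5.27/128.59 ≈ 13.6 m/s.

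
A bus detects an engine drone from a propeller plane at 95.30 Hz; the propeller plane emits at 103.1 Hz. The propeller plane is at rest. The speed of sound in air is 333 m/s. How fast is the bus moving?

f' < f, so the bus is receding.
f' = f · (v − v_o)/v ⇒ v_o = v · |f'/f − 1|.
v_o = 333 × |95.30/103.1 − 1| = 333 × 0.07565 ≈ 25 m/s.

25 m/s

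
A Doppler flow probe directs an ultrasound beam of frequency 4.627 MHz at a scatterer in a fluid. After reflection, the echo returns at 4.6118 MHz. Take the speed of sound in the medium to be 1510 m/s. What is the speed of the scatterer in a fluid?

2.48 m/s

Double Doppler shift off a moving reflector: f₂ = f₀ · (v + u)/(v − u) (u > 0 toward emitter).
Rearranging, u = v · (f₂ − f₀)/(f₂ + f₀) = 1510 × -0.0152/9.2388 ≈ -2.48 m/s.
So the scatterer in a fluid is moving at 2.48 m/s away from the emitter.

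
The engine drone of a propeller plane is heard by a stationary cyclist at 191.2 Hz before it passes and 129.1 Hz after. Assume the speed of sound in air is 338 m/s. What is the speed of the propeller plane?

f₁/f₂ = (v + v_s)/(v − v_s), so v_s = v · (f₁ − f₂)/(f₁ + f₂).
v_s = 338 × (191.2 − 129.1)/(191.2 + 129.1) = 338 × 62.1/320.3 ≈ 66 m/s.

66 m/s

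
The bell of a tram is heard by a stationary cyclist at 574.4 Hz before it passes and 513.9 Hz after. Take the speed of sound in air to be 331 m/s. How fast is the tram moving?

18.4 m/s

f₁/f₂ = (v + v_s)/(v − v_s), so v_s = v · (f₁ − f₂)/(f₁ + f₂).
v_s = 331 × (574.4 − 513.9)/(574.4 + 513.9) = 331 × 60.5/1088.3 ≈ 18.4 m/s.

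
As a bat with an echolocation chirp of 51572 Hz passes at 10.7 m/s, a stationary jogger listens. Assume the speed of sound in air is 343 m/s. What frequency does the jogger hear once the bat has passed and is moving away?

Receding: f₂ = f · v/(v + v_s) = 51572 × 343/353.7 ≈ 50012 Hz.

50012 Hz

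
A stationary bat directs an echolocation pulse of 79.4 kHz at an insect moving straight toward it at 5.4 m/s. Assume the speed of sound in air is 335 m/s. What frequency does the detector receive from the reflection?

82.0 kHz

At the insect (a moving observer), f₁ = f₀ · (v + u)/v = 79.4 × 340.4/335 ≈ 80.7 kHz.
On reflection it acts as a source moving toward the stationary detector: f₂ = f₁ · v/(v − u) = 80.7 × 335/329.6 ≈ 82.0 kHz.
Equivalently f₂ = f₀ · (v + u)/(v − u).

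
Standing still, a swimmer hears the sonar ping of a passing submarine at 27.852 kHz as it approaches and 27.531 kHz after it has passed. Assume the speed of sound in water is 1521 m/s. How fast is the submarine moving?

f₁/f₂ = (v + v_s)/(v − v_s), so v_s = v · (f₁ − f₂)/(f₁ + f₂).
v_s = 1521 × (27.852 − 27.531)/(27.852 + 27.531) = 1521 × 0.321/55.383 ≈ 8.8 m/s.

8.8 m/s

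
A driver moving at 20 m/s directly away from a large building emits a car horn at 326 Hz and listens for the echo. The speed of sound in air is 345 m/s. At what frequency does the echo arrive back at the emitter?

The large building receives the sound from a moving source: f₁ = f₀ · v/(v + v_e) = 326 × 345/365 ≈ 308 Hz.
On the return leg the driver is a moving observer: f₂ = f₁ · (v − v_e)/v = 308 × 325/345 ≈ 290 Hz.

290 Hz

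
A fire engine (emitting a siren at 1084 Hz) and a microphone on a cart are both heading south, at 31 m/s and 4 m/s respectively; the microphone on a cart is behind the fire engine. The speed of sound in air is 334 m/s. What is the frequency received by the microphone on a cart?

The microphone on a cart is behind, so the fire engine is moving away from it while the microphone on a cart is moving toward the fire engine.
With source receding and observer approaching, f' = f · (v + v_o)/(v + v_s).
f' = 1084 × (334 + 4)/(334 + 31) = 1084 × 338/365 ≈ 1004 Hz.

1004 Hz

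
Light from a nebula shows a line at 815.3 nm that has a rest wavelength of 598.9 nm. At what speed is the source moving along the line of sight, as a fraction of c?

0.299c

λ'/λ₀ = 1.3613 > 1 (redshift), so the source is receding.
λ'/λ₀ = √((1 + β)/(1 − β)) for a receding source ⇒ β = (r² − 1)/(r² + 1) with r = λ'/λ₀.
β = (1.8532 − 1)/(1.8532 + 1) ≈ 0.299.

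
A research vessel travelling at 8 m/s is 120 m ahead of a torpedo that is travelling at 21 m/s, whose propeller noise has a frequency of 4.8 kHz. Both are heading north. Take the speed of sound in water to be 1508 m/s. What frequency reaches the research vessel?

4.84 kHz

The research vessel is ahead, so the torpedo is moving toward it while the research vessel is moving away from the torpedo.
With source approaching and observer receding, f' = f · (v − v_o)/(v − v_s).
f' = 4.8 × (1508 − 8)/(1508 − 21) = 4.8 × 1500/1487 ≈ 4.84 kHz.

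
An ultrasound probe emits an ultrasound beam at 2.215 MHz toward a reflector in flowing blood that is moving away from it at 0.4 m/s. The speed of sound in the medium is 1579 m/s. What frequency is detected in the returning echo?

The reflector in flowing blood first receives the wave as a moving observer: f₁ = f₀ · (v − u)/v = 2.215 × (1579 − 0.4)/1579 ≈ 2.214 MHz.
On reflection it acts as a source moving away from the stationary detector: f₂ = f₁ · v/(v + u) = 2.214 × 1579/1579.4 ≈ 2.214 MHz.
Equivalently f₂ = f₀ · (v − u)/(v + u).

2.214 MHz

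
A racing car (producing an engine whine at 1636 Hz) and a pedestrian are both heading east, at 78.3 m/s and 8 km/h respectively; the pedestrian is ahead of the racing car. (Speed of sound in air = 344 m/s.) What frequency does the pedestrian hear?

2104 Hz

8 km/h = 2.222 m/s.
The pedestrian is ahead, so the racing car is moving toward it while the pedestrian is moving away from the racing car.
With source approaching and observer receding, f' = f · (v − v_o)/(v − v_s).
f' = 1636 × (344 − 2.222)/(344 − 78.3) = 1636 × 341.78/265.7 ≈ 2104 Hz.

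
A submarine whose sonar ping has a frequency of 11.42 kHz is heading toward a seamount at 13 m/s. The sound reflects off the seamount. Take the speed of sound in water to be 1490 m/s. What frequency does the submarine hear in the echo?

The seamount receives the sound from a moving source: f₁ = f₀ · v/(v − v_e) = 11.42 × 1490/1477 ≈ 11.52 kHz.
On the return leg the submarine is a moving observer: f₂ = f₁ · (v + v_e)/v = 11.52 × 1503/1490 ≈ 11.62 kHz.

11.62 kHz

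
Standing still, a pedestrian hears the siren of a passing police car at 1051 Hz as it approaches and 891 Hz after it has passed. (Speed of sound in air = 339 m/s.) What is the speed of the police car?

28 m/s

f₁/f₂ = (v + v_s)/(v − v_s), so v_s = v · (f₁ − f₂)/(f₁ + f₂).
v_s = 339 × (1051 − 891)/(1051 + 891) = 339 × 160/1942 ≈ 28 m/s.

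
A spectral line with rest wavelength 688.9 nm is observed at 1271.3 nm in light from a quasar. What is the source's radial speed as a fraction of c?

0.546c

λ'/λ₀ = 1.8454 > 1 (redshift), so the source is receding.
λ'/λ₀ = √((1 + β)/(1 − β)) for a receding source ⇒ β = (r² − 1)/(r² + 1) with r = λ'/λ₀.
β = (3.4055 − 1)/(3.4055 + 1) ≈ 0.546.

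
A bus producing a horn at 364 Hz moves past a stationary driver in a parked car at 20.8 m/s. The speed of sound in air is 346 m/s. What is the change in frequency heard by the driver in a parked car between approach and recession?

43.9 Hz

Approaching: f₁ = f · v/(v − v_s) = 364 × 346/325.2 ≈ 387.3 Hz.
Receding: f₂ = f · v/(v + v_s) = 364 × 346/366.8 ≈ 343.4 Hz.
Drop: f₁ − f₂ = 2f·v·v_s/(v² − v_s²) = 2 × 364 × 346 × 20.8/(346² − 20.8²) ≈ 43.9 Hz.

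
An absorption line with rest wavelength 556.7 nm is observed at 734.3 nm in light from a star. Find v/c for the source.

0.270c

λ'/λ₀ = 1.3190 > 1 (redshift), so the source is receding.
λ'/λ₀ = √((1 + β)/(1 − β)) for a receding source ⇒ β = (r² − 1)/(r² + 1) with r = λ'/λ₀.
β = (1.7398 − 1)/(1.7398 + 1) ≈ 0.270.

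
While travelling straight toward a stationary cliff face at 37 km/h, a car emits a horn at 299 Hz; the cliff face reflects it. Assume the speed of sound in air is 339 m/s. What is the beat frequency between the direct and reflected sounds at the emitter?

37 km/h = 10.28 m/s.
The cliff face receives the sound from a moving source: f₁ = f₀ · v/(v − v_e) = 299 × 339/328.72 ≈ 308.35 Hz.
On the return leg the car is a moving observer: f₂ = f₁ · (v + v_e)/v = 308.35 × 349.28/339 ≈ 317.70 Hz.
Beat against the emitted tone: |f₂ − f₀| = 2v_e·f₀/(v − v_e) = 2 × 10.28 × 299/328.72 ≈ 18.7 Hz.

18.7 Hz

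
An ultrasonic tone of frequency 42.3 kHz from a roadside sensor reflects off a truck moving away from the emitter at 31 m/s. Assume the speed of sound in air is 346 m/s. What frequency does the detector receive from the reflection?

35.3 kHz

At the truck (a moving observer), f₁ = f₀ · (v − u)/v = 42.3 × 315/346 ≈ 38.5 kHz.
The reflection then acts as a moving source: f₂ = f₁ · v/(v + u) ≈ 35.3 kHz.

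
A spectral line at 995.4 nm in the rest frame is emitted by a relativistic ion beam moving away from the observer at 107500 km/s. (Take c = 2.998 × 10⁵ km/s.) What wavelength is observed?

β = v/c = 107500/299800 = 0.3586.
Relativistic Doppler for wavelength: λ' = λ₀ · √((1 + β)/(1 − β)).
λ' = 995.4 × √(1.3586/0.6414) = 995.4 × 1.45535 ≈ 1448.7 nm.

1448.7 nm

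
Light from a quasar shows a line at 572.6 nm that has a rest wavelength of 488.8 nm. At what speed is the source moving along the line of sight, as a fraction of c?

λ'/λ₀ = 1.1714 > 1 (redshift), so the source is receding.
λ'/λ₀ = √((1 + β)/(1 − β)) for a receding source ⇒ β = (r² − 1)/(r² + 1) with r = λ'/λ₀.
β = (1.3723 − 1)/(1.3723 + 1) ≈ 0.157.

0.157c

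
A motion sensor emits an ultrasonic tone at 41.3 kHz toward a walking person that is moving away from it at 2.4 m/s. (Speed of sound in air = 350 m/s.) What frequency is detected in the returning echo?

At the walking person (a moving observer), f₁ = f₀ · (v − u)/v = 41.3 × 347.6/350 ≈ 41.0 kHz.
The reflection then acts as a moving source: f₂ = f₁ · v/(v + u) ≈ 40.7 kHz.

40.7 kHz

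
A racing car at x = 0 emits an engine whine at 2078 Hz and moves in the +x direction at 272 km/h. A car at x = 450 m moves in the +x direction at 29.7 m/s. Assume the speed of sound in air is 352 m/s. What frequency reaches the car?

272 km/h = 75.56 m/s.
The observer lies on the +x side, so the source is heading toward the observer and the observer is heading away from the source.
Both move, so f' = f · (v − v_o)/(v − v_s).
f' = 2078 × (352 − 29.7)/(352 − 75.56) = 2078 × 322.3/276.44 ≈ 2423 Hz.

2423 Hz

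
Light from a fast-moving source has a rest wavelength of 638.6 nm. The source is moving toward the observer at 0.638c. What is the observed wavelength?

300.2 nm

Relativistic Doppler for wavelength: λ' = λ₀ · √((1 − β)/(1 + β)).
λ' = 638.6 × √(0.3620/1.6380) = 638.6 × 0.47011 ≈ 300.2 nm.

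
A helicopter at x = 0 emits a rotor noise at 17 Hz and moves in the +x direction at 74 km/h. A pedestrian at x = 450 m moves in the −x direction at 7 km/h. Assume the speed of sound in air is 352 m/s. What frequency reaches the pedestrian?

18.2 Hz

74 km/h = 20.56 m/s; 7 km/h = 1.944 m/s.
The observer lies on the +x side, so the source is heading toward the observer and the observer is heading toward the source.
With source approaching and observer approaching, f' = f · (v + v_o)/(v − v_s).
f' = 17 × (352 + 1.944)/(352 − 20.56) = 17 × 353.94/331.44 ≈ 18.2 Hz.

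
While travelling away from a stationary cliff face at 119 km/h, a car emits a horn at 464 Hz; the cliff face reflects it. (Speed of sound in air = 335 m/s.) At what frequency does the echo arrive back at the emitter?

381 Hz

119 km/h = 33.06 m/s.
The cliff face receives the sound from a moving source: f₁ = f₀ · v/(v + v_e) = 464 × 335/368.06 ≈ 422 Hz.
On the return leg the car is a moving observer: f₂ = f₁ · (v − v_e)/v = 422 × 301.94/335 ≈ 381 Hz.
Equivalently f₂ = f₀ · (v − v_e)/(v + v_e).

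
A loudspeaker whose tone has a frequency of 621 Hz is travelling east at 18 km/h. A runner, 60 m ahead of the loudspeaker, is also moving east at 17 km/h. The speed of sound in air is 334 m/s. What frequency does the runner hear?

622 Hz

18 km/h = 5 m/s; 17 km/h = 4.722 m/s.
The runner is ahead, so the loudspeaker is moving toward it while the runner is moving away from the loudspeaker.
General Doppler shift: f' = f · (v − v_o)/(v − v_s).
f' = 621 × (334 − 4.722)/(334 − 5) = 621 × 329.28/329 ≈ 622 Hz.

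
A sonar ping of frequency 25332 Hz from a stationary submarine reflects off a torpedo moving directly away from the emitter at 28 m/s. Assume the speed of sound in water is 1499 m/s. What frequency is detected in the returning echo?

The torpedo first receives the wave as a moving observer: f₁ = f₀ · (v − u)/v = 25332 × (1499 − 28)/1499 ≈ 24859 Hz.
The reflection then acts as a moving source: f₂ = f₁ · v/(v + u) ≈ 24403 Hz.
Equivalently f₂ = f₀ · (v − u)/(v + u).

24403 Hz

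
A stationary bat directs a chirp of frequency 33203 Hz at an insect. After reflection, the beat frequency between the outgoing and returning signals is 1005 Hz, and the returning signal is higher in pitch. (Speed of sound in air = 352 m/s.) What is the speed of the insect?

Double Doppler shift off a moving reflector: f₂ = f₀ · (v + u)/(v − u) (u > 0 toward emitter).
Returning signal is higher, so f₂ = f₀ + Δf = 33203 + 1005 = 34208 Hz.
Rearranging, u = v · (f₂ − f₀)/(f₂ + f₀) = 352 × 1005/67411 ≈ 5.2 m/s.
So the insect is moving at 5.2 m/s toward the emitter.

5.2 m/s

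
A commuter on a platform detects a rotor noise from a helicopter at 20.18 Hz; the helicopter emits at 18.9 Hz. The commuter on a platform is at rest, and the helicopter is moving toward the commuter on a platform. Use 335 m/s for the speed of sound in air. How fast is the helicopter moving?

f' = f · v/(v − v_s) ⇒ v_s = v · |1 − f/f'|.
v_s = 335 × |1 − 18.9/20.18| = 335 × 0.06343 ≈ 21.2 m/s.

21.2 m/s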